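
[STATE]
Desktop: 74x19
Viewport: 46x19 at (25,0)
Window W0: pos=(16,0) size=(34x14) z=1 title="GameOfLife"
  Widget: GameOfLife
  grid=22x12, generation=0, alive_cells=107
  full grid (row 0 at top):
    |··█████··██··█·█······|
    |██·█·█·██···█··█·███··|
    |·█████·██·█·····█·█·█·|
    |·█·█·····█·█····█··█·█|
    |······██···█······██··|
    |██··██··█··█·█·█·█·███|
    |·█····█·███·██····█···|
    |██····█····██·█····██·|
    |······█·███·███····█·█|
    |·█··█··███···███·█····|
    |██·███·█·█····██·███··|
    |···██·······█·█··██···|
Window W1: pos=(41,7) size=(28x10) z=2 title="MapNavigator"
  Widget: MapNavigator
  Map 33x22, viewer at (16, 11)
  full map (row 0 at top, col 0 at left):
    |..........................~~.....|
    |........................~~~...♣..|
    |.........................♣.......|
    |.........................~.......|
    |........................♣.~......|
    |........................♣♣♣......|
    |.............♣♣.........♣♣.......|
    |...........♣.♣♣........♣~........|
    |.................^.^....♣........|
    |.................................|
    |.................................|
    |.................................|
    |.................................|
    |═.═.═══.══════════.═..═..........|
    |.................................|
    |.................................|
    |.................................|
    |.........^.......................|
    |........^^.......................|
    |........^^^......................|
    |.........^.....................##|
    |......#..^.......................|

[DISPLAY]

━━━━━━━━━━━━━━━━━━━━━━━━┓                     
ife                     ┃                     
────────────────────────┨                     
                        ┃                     
█···█··█·███··          ┃                     
█·█·····█·█·█·          ┃                     
·█·█····█··█·█          ┃                     
···█······██··  ┏━━━━━━━━━━━━━━━━━━━━━━━━━━┓  
█··█·█·█·█·███  ┃ MapNavigator             ┃  
███·██····█···  ┠──────────────────────────┨  
···██·█····██·  ┃..............^.^....♣....┃  
███·███····█·█  ┃..........................┃  
██···███·█····  ┃..........................┃  
━━━━━━━━━━━━━━━━┃.............@............┃  
                ┃..........................┃  
                ┃.═══.══════════.═..═......┃  
                ┗━━━━━━━━━━━━━━━━━━━━━━━━━━┛  
                                              
                                              


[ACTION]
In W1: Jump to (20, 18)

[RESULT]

━━━━━━━━━━━━━━━━━━━━━━━━┓                     
ife                     ┃                     
────────────────────────┨                     
                        ┃                     
█···█··█·███··          ┃                     
█·█·····█·█·█·          ┃                     
·█·█····█··█·█          ┃                     
···█······██··  ┏━━━━━━━━━━━━━━━━━━━━━━━━━━┓  
█··█·█·█·█·███  ┃ MapNavigator             ┃  
███·██····█···  ┠──────────────────────────┨  
···██·█····██·  ┃..........................┃  
███·███····█·█  ┃..........................┃  
██···███·█····  ┃..^.......................┃  
━━━━━━━━━━━━━━━━┃.^^..........@............┃  
                ┃.^^^......................┃  
                ┃..^.....................##┃  
                ┗━━━━━━━━━━━━━━━━━━━━━━━━━━┛  
                                              
                                              


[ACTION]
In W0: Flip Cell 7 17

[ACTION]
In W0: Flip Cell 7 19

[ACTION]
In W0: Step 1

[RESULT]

━━━━━━━━━━━━━━━━━━━━━━━━┓                     
ife                     ┃                     
────────────────────────┨                     
                        ┃                     
··██··██·███··          ┃                     
··██···██···█·          ┃                     
·█·█··········          ┃                     
█··█····██···█  ┏━━━━━━━━━━━━━━━━━━━━━━━━━━┓  
█··█·██··█··█·  ┃ MapNavigator             ┃  
███·····███··█  ┠──────────────────────────┨  
······█···███·  ┃..........................┃  
··█·····█·█·█·  ┃..........................┃  
····█····█·██·  ┃..^.......................┃  
━━━━━━━━━━━━━━━━┃.^^..........@............┃  
                ┃.^^^......................┃  
                ┃..^.....................##┃  
                ┗━━━━━━━━━━━━━━━━━━━━━━━━━━┛  
                                              
                                              


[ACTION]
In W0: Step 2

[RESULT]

━━━━━━━━━━━━━━━━━━━━━━━━┓                     
ife                     ┃                     
────────────────────────┨                     
                        ┃                     
···█··█·····█·          ┃                     
····█·█····█··          ┃                     
·█·████·······          ┃                     
██·····█·█····  ┏━━━━━━━━━━━━━━━━━━━━━━━━━━┓  
···███···█··██  ┃ MapNavigator             ┃  
·██·██········  ┠──────────────────────────┨  
··█·····█···██  ┃..........................┃  
········█····█  ┃..........................┃  
······█·█·█·█·  ┃..^.......................┃  
━━━━━━━━━━━━━━━━┃.^^..........@............┃  
                ┃.^^^......................┃  
                ┃..^.....................##┃  
                ┗━━━━━━━━━━━━━━━━━━━━━━━━━━┛  
                                              
                                              


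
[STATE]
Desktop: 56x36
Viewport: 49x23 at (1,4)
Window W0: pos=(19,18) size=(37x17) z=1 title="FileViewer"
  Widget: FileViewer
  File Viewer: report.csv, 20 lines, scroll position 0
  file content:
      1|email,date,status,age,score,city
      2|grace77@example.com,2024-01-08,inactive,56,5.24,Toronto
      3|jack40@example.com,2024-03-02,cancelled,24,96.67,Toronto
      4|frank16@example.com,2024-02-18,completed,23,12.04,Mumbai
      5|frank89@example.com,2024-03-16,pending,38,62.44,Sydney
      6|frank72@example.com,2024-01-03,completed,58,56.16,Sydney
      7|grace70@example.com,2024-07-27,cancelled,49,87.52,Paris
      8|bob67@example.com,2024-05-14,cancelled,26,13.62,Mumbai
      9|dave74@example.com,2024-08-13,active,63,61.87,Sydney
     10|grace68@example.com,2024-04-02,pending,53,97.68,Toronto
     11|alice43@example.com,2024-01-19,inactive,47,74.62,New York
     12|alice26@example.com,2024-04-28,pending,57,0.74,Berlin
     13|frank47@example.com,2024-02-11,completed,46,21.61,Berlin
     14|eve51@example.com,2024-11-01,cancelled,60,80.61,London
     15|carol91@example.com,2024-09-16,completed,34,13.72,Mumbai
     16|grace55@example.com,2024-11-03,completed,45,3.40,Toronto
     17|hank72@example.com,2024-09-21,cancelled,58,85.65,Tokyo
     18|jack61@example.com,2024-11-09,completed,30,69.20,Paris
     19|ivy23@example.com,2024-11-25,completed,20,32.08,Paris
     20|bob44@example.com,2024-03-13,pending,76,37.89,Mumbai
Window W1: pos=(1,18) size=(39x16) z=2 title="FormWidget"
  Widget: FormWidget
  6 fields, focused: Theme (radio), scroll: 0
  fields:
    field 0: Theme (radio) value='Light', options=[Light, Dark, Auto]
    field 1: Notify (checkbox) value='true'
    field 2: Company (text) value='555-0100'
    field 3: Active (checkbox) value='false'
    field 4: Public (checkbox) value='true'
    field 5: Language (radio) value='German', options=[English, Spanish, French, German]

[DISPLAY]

                                                 
                                                 
                                                 
                                                 
                                                 
                                                 
                                                 
                                                 
                                                 
                                                 
                                                 
                                                 
                                                 
                                                 
┏━━━━━━━━━━━━━━━━━━━━━━━━━━━━━━━━━━━━━┓━━━━━━━━━━
┃ FormWidget                          ┃          
┠─────────────────────────────────────┨──────────
┃> Theme:      (●) Light  ( ) Dark  ( ┃e,score,ci
┃  Notify:     [x]                    ┃2024-01-08
┃  Company:    [555-0100             ]┃024-03-02,
┃  Active:     [ ]                    ┃2024-02-18
┃  Public:     [x]                    ┃2024-03-16
┃  Language:   ( ) English  ( ) Spanis┃2024-01-03


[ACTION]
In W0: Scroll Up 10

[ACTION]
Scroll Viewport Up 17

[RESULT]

                                                 
                                                 
                                                 
                                                 
                                                 
                                                 
                                                 
                                                 
                                                 
                                                 
                                                 
                                                 
                                                 
                                                 
                                                 
                                                 
                                                 
                                                 
┏━━━━━━━━━━━━━━━━━━━━━━━━━━━━━━━━━━━━━┓━━━━━━━━━━
┃ FormWidget                          ┃          
┠─────────────────────────────────────┨──────────
┃> Theme:      (●) Light  ( ) Dark  ( ┃e,score,ci
┃  Notify:     [x]                    ┃2024-01-08


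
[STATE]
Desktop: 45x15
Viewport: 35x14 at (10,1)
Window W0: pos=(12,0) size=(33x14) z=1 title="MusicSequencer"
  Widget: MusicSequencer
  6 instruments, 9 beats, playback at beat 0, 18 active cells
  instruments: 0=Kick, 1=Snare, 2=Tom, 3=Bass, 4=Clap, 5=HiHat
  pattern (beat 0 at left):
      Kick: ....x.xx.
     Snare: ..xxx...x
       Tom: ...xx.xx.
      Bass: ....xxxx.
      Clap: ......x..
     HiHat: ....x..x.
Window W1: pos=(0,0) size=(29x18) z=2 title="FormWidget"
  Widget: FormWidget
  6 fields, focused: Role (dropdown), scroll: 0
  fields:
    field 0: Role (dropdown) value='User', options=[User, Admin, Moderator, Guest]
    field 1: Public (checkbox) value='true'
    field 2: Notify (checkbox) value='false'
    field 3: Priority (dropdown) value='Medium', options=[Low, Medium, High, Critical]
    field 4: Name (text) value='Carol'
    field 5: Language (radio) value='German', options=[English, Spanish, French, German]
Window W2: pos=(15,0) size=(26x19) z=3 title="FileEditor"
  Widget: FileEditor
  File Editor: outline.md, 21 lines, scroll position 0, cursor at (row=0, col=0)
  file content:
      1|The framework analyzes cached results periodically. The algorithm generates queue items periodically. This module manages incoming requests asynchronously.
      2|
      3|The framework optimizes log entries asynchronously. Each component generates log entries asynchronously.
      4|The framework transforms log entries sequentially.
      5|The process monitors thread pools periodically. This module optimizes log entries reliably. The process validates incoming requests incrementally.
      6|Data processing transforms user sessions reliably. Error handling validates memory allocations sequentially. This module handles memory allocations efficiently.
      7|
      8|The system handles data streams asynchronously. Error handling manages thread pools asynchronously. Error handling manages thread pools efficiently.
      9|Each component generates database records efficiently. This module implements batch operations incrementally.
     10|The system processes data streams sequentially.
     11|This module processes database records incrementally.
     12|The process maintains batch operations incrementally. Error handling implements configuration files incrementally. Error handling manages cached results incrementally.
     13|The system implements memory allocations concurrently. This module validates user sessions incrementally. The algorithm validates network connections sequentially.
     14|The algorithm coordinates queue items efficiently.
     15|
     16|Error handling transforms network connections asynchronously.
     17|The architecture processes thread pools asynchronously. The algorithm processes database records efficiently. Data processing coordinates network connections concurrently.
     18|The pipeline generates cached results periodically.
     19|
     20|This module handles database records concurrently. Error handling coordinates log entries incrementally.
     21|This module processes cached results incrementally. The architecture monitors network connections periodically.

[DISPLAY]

et   ┃ FileEditor             ┃   ┃
─────┠────────────────────────┨───┨
     ┃█he framework analyzes ▲┃   ┃
     ┃                       █┃   ┃
     ┃The framework optimizes░┃   ┃
y:   ┃The framework transform░┃   ┃
     ┃The process monitors th░┃   ┃
e:   ┃Data processing transfo░┃   ┃
     ┃                       ░┃   ┃
     ┃The system handles data░┃   ┃
     ┃Each component generate░┃   ┃
     ┃The system processes da░┃   ┃
     ┃This module processes d░┃━━━┛
     ┃The process maintains b░┃    


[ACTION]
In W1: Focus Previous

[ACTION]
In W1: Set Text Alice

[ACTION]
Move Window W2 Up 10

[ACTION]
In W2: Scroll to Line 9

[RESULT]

et   ┃ FileEditor             ┃   ┃
─────┠────────────────────────┨───┨
     ┃                       ▲┃   ┃
     ┃The system handles data░┃   ┃
     ┃Each component generate░┃   ┃
y:   ┃The system processes da░┃   ┃
     ┃This module processes d░┃   ┃
e:   ┃The process maintains b░┃   ┃
     ┃The system implements m░┃   ┃
     ┃The algorithm coordinat░┃   ┃
     ┃                       ░┃   ┃
     ┃Error handling transfor░┃   ┃
     ┃The architecture proces░┃━━━┛
     ┃The pipeline generates ░┃    


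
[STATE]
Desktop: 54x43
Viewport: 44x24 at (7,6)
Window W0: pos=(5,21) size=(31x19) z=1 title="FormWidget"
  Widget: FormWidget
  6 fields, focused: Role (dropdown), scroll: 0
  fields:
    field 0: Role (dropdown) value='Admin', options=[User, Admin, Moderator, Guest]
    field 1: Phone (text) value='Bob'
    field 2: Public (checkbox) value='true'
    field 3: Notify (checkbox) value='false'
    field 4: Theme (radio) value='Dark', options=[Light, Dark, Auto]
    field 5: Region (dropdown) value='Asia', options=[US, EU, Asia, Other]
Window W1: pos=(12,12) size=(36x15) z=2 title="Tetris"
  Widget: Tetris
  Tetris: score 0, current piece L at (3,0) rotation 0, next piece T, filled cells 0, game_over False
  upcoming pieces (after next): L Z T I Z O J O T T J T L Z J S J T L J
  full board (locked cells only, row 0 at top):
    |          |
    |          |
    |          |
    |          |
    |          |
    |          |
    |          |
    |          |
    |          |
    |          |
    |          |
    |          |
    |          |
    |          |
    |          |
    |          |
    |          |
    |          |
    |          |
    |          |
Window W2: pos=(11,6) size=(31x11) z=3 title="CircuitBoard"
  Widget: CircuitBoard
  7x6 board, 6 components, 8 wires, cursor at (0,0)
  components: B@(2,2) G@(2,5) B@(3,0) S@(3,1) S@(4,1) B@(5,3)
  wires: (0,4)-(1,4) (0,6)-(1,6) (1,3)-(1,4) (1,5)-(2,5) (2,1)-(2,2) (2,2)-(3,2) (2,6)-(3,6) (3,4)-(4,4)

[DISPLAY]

    ┏━━━━━━━━━━━━━━━━━━━━━━━━━━━━━┓         
    ┃ CircuitBoard                ┃         
    ┠─────────────────────────────┨         
    ┃   0 1 2 3 4 5 6             ┃         
    ┃0  [.]              ·       ·┃         
    ┃                    │       │┃         
    ┃1               · ─ ·   ·   ·┃━━━━━┓   
    ┃                        │    ┃     ┃   
    ┃2       · ─ B           G   ·┃─────┨   
    ┃            │               │┃     ┃   
    ┗━━━━━━━━━━━━━━━━━━━━━━━━━━━━━┛     ┃   
     ┃          │▒▒▒                    ┃   
     ┃          │                       ┃   
     ┃          │                       ┃   
     ┃          │                       ┃   
━━━━━┃          │Score:                 ┃   
FormW┃          │0                      ┃   
─────┃          │                       ┃   
 Role┃          │                       ┃   
 Phon┃          │                       ┃   
 Publ┗━━━━━━━━━━━━━━━━━━━━━━━━━━━━━━━━━━┛   
 Notify:     [ ]            ┃               
 Theme:      ( ) Light  (●) ┃               
 Region:     [Asia        ▼]┃               


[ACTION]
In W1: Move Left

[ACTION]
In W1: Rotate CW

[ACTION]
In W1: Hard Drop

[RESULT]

    ┏━━━━━━━━━━━━━━━━━━━━━━━━━━━━━┓         
    ┃ CircuitBoard                ┃         
    ┠─────────────────────────────┨         
    ┃   0 1 2 3 4 5 6             ┃         
    ┃0  [.]              ·       ·┃         
    ┃                    │       │┃         
    ┃1               · ─ ·   ·   ·┃━━━━━┓   
    ┃                        │    ┃     ┃   
    ┃2       · ─ B           G   ·┃─────┨   
    ┃            │               │┃     ┃   
    ┗━━━━━━━━━━━━━━━━━━━━━━━━━━━━━┛     ┃   
     ┃          │▒▒▒                    ┃   
     ┃          │                       ┃   
     ┃          │                       ┃   
     ┃          │                       ┃   
━━━━━┃          │Score:                 ┃   
FormW┃          │0                      ┃   
─────┃  ▒       │                       ┃   
 Role┃  ▒       │                       ┃   
 Phon┃  ▒▒      │                       ┃   
 Publ┗━━━━━━━━━━━━━━━━━━━━━━━━━━━━━━━━━━┛   
 Notify:     [ ]            ┃               
 Theme:      ( ) Light  (●) ┃               
 Region:     [Asia        ▼]┃               


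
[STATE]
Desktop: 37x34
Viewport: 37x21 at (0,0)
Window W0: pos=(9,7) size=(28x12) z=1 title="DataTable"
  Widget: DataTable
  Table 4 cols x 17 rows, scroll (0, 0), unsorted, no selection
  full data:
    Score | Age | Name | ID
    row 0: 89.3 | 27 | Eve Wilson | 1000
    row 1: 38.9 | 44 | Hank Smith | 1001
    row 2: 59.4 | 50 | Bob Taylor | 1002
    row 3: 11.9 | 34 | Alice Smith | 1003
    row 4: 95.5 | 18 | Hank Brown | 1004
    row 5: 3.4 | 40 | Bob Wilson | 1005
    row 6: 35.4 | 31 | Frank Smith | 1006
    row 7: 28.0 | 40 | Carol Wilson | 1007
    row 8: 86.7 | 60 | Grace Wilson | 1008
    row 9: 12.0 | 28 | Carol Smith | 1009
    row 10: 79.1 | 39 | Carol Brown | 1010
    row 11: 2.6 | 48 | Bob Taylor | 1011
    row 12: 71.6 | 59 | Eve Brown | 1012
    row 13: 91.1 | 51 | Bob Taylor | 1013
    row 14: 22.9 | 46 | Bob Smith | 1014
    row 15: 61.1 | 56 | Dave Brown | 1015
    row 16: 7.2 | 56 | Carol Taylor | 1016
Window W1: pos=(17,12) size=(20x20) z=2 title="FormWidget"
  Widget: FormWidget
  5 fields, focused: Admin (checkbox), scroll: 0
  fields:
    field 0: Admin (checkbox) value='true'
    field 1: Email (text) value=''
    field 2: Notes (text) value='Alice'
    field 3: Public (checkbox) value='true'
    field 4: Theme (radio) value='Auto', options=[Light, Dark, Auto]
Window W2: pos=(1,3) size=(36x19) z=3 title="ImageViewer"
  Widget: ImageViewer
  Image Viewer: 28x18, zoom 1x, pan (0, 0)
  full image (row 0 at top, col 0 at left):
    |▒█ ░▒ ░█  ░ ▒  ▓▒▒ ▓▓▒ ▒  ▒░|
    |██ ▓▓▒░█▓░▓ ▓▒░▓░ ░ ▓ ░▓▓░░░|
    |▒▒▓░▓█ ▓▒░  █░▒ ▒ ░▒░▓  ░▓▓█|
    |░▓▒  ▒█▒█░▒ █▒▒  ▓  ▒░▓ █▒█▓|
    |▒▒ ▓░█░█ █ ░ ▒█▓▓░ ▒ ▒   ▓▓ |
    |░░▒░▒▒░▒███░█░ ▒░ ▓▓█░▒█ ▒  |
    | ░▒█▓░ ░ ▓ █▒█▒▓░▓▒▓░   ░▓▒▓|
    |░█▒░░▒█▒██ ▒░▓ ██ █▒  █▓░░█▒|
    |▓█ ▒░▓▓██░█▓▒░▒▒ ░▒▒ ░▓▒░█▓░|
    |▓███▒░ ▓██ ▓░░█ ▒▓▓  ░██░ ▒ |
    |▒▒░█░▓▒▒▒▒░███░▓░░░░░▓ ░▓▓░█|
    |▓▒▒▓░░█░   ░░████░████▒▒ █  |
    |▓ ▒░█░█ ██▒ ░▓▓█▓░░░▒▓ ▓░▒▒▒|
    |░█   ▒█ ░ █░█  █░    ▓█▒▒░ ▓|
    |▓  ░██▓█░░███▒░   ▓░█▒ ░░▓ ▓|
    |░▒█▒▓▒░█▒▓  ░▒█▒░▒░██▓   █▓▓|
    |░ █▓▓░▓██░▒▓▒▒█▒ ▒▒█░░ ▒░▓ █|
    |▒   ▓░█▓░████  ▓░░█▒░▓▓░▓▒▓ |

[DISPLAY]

                                     
                                     
                                     
 ┏━━━━━━━━━━━━━━━━━━━━━━━━━━━━━━━━━━┓
 ┃ ImageViewer                      ┃
 ┠──────────────────────────────────┨
 ┃▒█ ░▒ ░█  ░ ▒  ▓▒▒ ▓▓▒ ▒  ▒░      ┃
 ┃██ ▓▓▒░█▓░▓ ▓▒░▓░ ░ ▓ ░▓▓░░░      ┃
 ┃▒▒▓░▓█ ▓▒░  █░▒ ▒ ░▒░▓  ░▓▓█      ┃
 ┃░▓▒  ▒█▒█░▒ █▒▒  ▓  ▒░▓ █▒█▓      ┃
 ┃▒▒ ▓░█░█ █ ░ ▒█▓▓░ ▒ ▒   ▓▓       ┃
 ┃░░▒░▒▒░▒███░█░ ▒░ ▓▓█░▒█ ▒        ┃
 ┃ ░▒█▓░ ░ ▓ █▒█▒▓░▓▒▓░   ░▓▒▓      ┃
 ┃░█▒░░▒█▒██ ▒░▓ ██ █▒  █▓░░█▒      ┃
 ┃▓█ ▒░▓▓██░█▓▒░▒▒ ░▒▒ ░▓▒░█▓░      ┃
 ┃▓███▒░ ▓██ ▓░░█ ▒▓▓  ░██░ ▒       ┃
 ┃▒▒░█░▓▒▒▒▒░███░▓░░░░░▓ ░▓▓░█      ┃
 ┃▓▒▒▓░░█░   ░░████░████▒▒ █        ┃
 ┃▓ ▒░█░█ ██▒ ░▓▓█▓░░░▒▓ ▓░▒▒▒      ┃
 ┃░█   ▒█ ░ █░█  █░    ▓█▒▒░ ▓      ┃
 ┃▓  ░██▓█░░███▒░   ▓░█▒ ░░▓ ▓      ┃


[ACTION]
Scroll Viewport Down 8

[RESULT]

 ┃▒▒▓░▓█ ▓▒░  █░▒ ▒ ░▒░▓  ░▓▓█      ┃
 ┃░▓▒  ▒█▒█░▒ █▒▒  ▓  ▒░▓ █▒█▓      ┃
 ┃▒▒ ▓░█░█ █ ░ ▒█▓▓░ ▒ ▒   ▓▓       ┃
 ┃░░▒░▒▒░▒███░█░ ▒░ ▓▓█░▒█ ▒        ┃
 ┃ ░▒█▓░ ░ ▓ █▒█▒▓░▓▒▓░   ░▓▒▓      ┃
 ┃░█▒░░▒█▒██ ▒░▓ ██ █▒  █▓░░█▒      ┃
 ┃▓█ ▒░▓▓██░█▓▒░▒▒ ░▒▒ ░▓▒░█▓░      ┃
 ┃▓███▒░ ▓██ ▓░░█ ▒▓▓  ░██░ ▒       ┃
 ┃▒▒░█░▓▒▒▒▒░███░▓░░░░░▓ ░▓▓░█      ┃
 ┃▓▒▒▓░░█░   ░░████░████▒▒ █        ┃
 ┃▓ ▒░█░█ ██▒ ░▓▓█▓░░░▒▓ ▓░▒▒▒      ┃
 ┃░█   ▒█ ░ █░█  █░    ▓█▒▒░ ▓      ┃
 ┃▓  ░██▓█░░███▒░   ▓░█▒ ░░▓ ▓      ┃
 ┗━━━━━━━━━━━━━━━━━━━━━━━━━━━━━━━━━━┛
                 ┃                  ┃
                 ┃                  ┃
                 ┃                  ┃
                 ┃                  ┃
                 ┃                  ┃
                 ┃                  ┃
                 ┃                  ┃


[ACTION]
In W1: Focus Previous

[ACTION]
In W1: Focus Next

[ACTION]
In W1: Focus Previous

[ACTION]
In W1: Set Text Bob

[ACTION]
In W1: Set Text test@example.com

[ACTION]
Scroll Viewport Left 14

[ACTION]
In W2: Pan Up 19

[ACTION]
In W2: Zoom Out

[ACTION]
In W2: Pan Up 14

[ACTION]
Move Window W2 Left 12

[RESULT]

┃▒▒▓░▓█ ▓▒░  █░▒ ▒ ░▒░▓  ░▓▓█      ┃┃
┃░▓▒  ▒█▒█░▒ █▒▒  ▓  ▒░▓ █▒█▓      ┃┨
┃▒▒ ▓░█░█ █ ░ ▒█▓▓░ ▒ ▒   ▓▓       ┃┃
┃░░▒░▒▒░▒███░█░ ▒░ ▓▓█░▒█ ▒        ┃┃
┃ ░▒█▓░ ░ ▓ █▒█▒▓░▓▒▓░   ░▓▒▓      ┃┓
┃░█▒░░▒█▒██ ▒░▓ ██ █▒  █▓░░█▒      ┃┃
┃▓█ ▒░▓▓██░█▓▒░▒▒ ░▒▒ ░▓▒░█▓░      ┃┨
┃▓███▒░ ▓██ ▓░░█ ▒▓▓  ░██░ ▒       ┃┃
┃▒▒░█░▓▒▒▒▒░███░▓░░░░░▓ ░▓▓░█      ┃┃
┃▓▒▒▓░░█░   ░░████░████▒▒ █        ┃┃
┃▓ ▒░█░█ ██▒ ░▓▓█▓░░░▒▓ ▓░▒▒▒      ┃┃
┃░█   ▒█ ░ █░█  █░    ▓█▒▒░ ▓      ┃┃
┃▓  ░██▓█░░███▒░   ▓░█▒ ░░▓ ▓      ┃┃
┗━━━━━━━━━━━━━━━━━━━━━━━━━━━━━━━━━━┛┃
                 ┃                  ┃
                 ┃                  ┃
                 ┃                  ┃
                 ┃                  ┃
                 ┃                  ┃
                 ┃                  ┃
                 ┃                  ┃


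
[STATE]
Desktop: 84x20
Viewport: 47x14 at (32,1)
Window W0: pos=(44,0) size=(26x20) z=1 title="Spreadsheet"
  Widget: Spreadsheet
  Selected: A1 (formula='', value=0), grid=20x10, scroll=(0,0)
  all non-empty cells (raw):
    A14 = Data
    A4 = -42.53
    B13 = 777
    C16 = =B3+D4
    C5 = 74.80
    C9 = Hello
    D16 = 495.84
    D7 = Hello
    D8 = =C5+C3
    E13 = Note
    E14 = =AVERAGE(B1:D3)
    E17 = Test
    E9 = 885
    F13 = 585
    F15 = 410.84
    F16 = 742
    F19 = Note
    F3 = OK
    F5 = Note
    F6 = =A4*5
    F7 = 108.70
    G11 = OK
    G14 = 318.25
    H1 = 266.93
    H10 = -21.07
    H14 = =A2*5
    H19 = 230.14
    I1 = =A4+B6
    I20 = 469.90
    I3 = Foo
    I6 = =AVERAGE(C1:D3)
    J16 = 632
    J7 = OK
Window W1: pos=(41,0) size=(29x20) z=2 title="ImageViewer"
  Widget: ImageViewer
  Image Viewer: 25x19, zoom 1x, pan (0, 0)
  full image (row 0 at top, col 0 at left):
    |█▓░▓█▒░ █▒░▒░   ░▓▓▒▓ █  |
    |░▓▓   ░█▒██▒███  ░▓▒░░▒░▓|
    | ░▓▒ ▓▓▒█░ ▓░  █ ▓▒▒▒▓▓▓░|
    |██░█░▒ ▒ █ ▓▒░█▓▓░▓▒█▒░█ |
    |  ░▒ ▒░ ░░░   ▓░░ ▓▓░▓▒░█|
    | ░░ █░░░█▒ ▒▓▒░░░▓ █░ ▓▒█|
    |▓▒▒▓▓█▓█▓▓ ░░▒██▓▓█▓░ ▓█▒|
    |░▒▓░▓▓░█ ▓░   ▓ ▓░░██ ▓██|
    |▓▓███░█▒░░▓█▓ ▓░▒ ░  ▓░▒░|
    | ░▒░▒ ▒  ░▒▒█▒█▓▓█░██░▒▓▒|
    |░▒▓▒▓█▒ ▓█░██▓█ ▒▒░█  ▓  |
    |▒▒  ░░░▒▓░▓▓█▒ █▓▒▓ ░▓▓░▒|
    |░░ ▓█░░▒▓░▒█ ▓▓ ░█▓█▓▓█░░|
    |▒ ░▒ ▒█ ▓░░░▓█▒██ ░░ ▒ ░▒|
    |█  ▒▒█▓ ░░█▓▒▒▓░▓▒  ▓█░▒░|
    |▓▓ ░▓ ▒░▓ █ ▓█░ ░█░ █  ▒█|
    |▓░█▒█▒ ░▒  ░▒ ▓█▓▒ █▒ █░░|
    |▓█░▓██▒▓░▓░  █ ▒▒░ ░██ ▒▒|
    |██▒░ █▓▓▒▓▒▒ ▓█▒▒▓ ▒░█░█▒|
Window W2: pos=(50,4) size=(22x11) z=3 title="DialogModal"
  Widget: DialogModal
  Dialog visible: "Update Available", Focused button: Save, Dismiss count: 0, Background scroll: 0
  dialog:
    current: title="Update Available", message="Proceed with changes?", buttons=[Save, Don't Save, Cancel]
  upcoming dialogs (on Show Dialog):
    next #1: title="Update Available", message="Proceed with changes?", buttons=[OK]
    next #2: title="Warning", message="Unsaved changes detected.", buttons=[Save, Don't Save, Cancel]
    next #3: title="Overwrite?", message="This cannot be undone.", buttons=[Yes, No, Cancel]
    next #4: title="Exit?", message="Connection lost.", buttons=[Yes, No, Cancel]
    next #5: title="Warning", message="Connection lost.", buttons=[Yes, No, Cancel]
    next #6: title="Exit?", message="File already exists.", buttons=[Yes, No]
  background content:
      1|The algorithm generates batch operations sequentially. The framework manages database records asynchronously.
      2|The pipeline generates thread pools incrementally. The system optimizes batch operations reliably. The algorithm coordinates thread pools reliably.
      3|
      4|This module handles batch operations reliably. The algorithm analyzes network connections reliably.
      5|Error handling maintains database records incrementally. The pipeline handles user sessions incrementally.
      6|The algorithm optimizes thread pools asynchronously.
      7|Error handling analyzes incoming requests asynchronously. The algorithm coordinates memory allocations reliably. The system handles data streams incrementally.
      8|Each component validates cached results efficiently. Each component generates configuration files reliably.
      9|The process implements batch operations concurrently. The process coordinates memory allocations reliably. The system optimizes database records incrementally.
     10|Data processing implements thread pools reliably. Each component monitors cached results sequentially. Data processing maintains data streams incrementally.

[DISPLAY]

         ┃ ImageViewer               ┃         
         ┠───────────────────────────┨         
         ┃█▓░▓█▒░ █▒░▒░   ░▓▓▒▓ █    ┃         
         ┃░▓▓   ░█┏━━━━━━━━━━━━━━━━━━━━┓       
         ┃ ░▓▒ ▓▓▒┃ DialogModal        ┃       
         ┃██░█░▒ ▒┠────────────────────┨       
         ┃  ░▒ ▒░ ┃The algorithm genera┃       
         ┃ ░░ █░░░┃Th┌──────────────┐at┃       
         ┃▓▒▒▓▓█▓█┃  │Update Availab│  ┃       
         ┃░▒▓░▓▓░█┃Th│Proceed with c│s ┃       
         ┃▓▓███░█▒┃Er│[Save]  Don't │nt┃       
         ┃ ░▒░▒ ▒ ┃Th└──────────────┘mi┃       
         ┃░▒▓▒▓█▒ ┃Error handling analy┃       
         ┃▒▒  ░░░▒┗━━━━━━━━━━━━━━━━━━━━┛       


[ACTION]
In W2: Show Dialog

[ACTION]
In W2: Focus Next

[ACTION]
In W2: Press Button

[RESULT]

         ┃ ImageViewer               ┃         
         ┠───────────────────────────┨         
         ┃█▓░▓█▒░ █▒░▒░   ░▓▓▒▓ █    ┃         
         ┃░▓▓   ░█┏━━━━━━━━━━━━━━━━━━━━┓       
         ┃ ░▓▒ ▓▓▒┃ DialogModal        ┃       
         ┃██░█░▒ ▒┠────────────────────┨       
         ┃  ░▒ ▒░ ┃The algorithm genera┃       
         ┃ ░░ █░░░┃The pipeline generat┃       
         ┃▓▒▒▓▓█▓█┃                    ┃       
         ┃░▒▓░▓▓░█┃This module handles ┃       
         ┃▓▓███░█▒┃Error handling maint┃       
         ┃ ░▒░▒ ▒ ┃The algorithm optimi┃       
         ┃░▒▓▒▓█▒ ┃Error handling analy┃       
         ┃▒▒  ░░░▒┗━━━━━━━━━━━━━━━━━━━━┛       


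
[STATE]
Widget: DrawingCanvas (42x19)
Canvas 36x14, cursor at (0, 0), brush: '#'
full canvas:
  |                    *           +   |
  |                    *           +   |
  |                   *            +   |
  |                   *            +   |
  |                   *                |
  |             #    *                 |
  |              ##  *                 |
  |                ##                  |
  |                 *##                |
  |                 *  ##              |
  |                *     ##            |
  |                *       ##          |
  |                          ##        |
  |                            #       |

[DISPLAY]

+                   *           +         
                    *           +         
                   *            +         
                   *            +         
                   *                      
             #    *                       
              ##  *                       
                ##                        
                 *##                      
                 *  ##                    
                *     ##                  
                *       ##                
                          ##              
                            #             
                                          
                                          
                                          
                                          
                                          


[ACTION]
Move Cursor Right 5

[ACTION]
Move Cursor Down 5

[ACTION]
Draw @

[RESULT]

                    *           +         
                    *           +         
                   *            +         
                   *            +         
                   *                      
     @       #    *                       
              ##  *                       
                ##                        
                 *##                      
                 *  ##                    
                *     ##                  
                *       ##                
                          ##              
                            #             
                                          
                                          
                                          
                                          
                                          


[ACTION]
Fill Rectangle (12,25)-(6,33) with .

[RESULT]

                    *           +         
                    *           +         
                   *            +         
                   *            +         
                   *                      
     @       #    *                       
              ##  *      .........        
                ##       .........        
                 *##     .........        
                 *  ##   .........        
                *     ## .........        
                *       #.........        
                         .........        
                            #             
                                          
                                          
                                          
                                          
                                          


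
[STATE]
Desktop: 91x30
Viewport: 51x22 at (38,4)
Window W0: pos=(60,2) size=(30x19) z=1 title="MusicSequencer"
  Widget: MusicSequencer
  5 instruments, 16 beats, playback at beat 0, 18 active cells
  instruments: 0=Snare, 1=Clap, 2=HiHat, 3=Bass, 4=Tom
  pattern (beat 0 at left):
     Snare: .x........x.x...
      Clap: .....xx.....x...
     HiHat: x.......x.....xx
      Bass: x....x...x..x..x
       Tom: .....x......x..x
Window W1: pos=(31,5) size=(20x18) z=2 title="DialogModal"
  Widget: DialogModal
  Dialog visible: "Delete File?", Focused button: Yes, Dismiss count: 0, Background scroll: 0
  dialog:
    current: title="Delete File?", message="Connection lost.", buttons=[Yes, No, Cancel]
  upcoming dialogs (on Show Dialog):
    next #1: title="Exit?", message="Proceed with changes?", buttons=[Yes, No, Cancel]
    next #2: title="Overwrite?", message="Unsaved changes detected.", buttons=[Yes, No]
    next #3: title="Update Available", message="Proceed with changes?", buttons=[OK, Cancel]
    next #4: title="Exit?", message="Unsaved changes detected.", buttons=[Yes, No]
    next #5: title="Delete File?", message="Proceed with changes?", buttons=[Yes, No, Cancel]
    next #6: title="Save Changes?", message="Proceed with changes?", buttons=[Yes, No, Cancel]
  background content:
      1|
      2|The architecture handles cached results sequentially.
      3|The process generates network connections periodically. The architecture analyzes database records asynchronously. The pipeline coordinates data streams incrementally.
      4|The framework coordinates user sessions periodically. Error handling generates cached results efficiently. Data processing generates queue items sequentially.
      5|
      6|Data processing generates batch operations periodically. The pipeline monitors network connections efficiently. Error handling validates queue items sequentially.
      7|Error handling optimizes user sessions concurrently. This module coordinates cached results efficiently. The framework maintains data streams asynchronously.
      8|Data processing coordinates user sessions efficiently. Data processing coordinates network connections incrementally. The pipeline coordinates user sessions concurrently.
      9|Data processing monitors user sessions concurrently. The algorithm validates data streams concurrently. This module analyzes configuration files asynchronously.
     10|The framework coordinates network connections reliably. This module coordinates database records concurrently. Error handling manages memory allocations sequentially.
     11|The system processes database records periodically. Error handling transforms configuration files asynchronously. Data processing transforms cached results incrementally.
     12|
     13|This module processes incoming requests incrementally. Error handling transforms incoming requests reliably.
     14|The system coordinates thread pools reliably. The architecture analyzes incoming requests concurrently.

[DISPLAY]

                      ┠────────────────────────────
━━━━━━━━━━━━┓         ┃      ▼123456789012345      
gModal      ┃         ┃ Snare·█········█·█···      
────────────┨         ┃  Clap·····██·····█···      
            ┃         ┃ HiHat█·······█·····██      
chitecture h┃         ┃  Bass█····█···█··█··█      
ocess genera┃         ┃   Tom·····█······█··█      
amework coor┃         ┃                            
─────────┐  ┃         ┃                            
ete File?│ge┃         ┃                            
nection l│pt┃         ┃                            
s]  No   │co┃         ┃                            
─────────┘mo┃         ┃                            
amework coor┃         ┃                            
stem process┃         ┃                            
            ┃         ┃                            
odule proces┃         ┗━━━━━━━━━━━━━━━━━━━━━━━━━━━━
stem coordin┃                                      
━━━━━━━━━━━━┛                                      
                                                   
                                                   
                                                   


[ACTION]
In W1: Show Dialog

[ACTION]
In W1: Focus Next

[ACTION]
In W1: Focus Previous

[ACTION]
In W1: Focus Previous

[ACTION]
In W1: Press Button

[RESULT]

                      ┠────────────────────────────
━━━━━━━━━━━━┓         ┃      ▼123456789012345      
gModal      ┃         ┃ Snare·█········█·█···      
────────────┨         ┃  Clap·····██·····█···      
            ┃         ┃ HiHat█·······█·····██      
chitecture h┃         ┃  Bass█····█···█··█··█      
ocess genera┃         ┃   Tom·····█······█··█      
amework coor┃         ┃                            
            ┃         ┃                            
rocessing ge┃         ┃                            
handling opt┃         ┃                            
rocessing co┃         ┃                            
rocessing mo┃         ┃                            
amework coor┃         ┃                            
stem process┃         ┃                            
            ┃         ┃                            
odule proces┃         ┗━━━━━━━━━━━━━━━━━━━━━━━━━━━━
stem coordin┃                                      
━━━━━━━━━━━━┛                                      
                                                   
                                                   
                                                   
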